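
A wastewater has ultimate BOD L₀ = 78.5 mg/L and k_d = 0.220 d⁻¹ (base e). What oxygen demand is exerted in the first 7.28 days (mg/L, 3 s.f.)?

y_t = L₀(1 − e^(−k_d t)) = 78.5 × (1 − e^(−0.220×7.28))
= 78.5 × (1 − 0.2016) = 78.5 × 0.7984 = 62.68 mg/L.

y ≈ 62.7 mg/L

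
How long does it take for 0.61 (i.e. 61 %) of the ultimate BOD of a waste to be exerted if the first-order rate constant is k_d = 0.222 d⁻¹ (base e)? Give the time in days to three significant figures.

y/L₀ = 1 − e^(−k_d t) = 0.61 ⇒ e^(−k_d t) = 0.390
t = −ln(0.390) / 0.222 = 0.9416 / 0.222 = 4.241 d.

t ≈ 4.24 d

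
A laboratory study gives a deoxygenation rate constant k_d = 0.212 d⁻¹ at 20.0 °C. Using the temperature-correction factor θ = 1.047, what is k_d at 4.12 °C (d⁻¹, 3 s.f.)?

k_d ≈ 0.102 d⁻¹

k_d(T₂) = k_d(T₁) · θ^(T₂−T₁) = 0.212 × 1.047^(4.12−20.0)
= 0.212 × 1.047^-15.9 = 0.212 × 0.4822 = 0.1022 d⁻¹.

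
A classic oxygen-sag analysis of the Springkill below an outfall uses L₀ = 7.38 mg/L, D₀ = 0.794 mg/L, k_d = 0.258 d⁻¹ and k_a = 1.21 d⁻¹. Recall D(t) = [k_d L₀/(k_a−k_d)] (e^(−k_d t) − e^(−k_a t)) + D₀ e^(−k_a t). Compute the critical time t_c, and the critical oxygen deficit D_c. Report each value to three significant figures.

t_c ≈ 1.09 d; D_c ≈ 1.19 mg/L

With k_a/k_d = 4.690 and 1 − D₀(k_a−k_d)/(k_d L₀) = 0.6030,
t_c = ln(4.690 × 0.6030) / (1.21 − 0.258) = ln(2.828) / 0.9520 = 1.040/0.9520 = 1.092 d.
D_c = (k_d/k_a) L₀ e^(−k_d t_c) = (0.258/1.21) × 7.38 × e^(−0.258×1.092) = 0.2132 × 7.38 × 0.7545 = 1.187 mg/L.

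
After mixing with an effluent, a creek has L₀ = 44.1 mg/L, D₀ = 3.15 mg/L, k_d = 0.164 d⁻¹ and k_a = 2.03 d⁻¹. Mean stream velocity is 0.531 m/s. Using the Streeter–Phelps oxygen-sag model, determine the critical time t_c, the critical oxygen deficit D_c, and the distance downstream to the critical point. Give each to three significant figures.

t_c ≈ 0.451 d; D_c ≈ 3.31 mg/L; x_c ≈ 20.7 km

t_c = [1/(k_a−k_d)] ln[(k_a/k_d)(1 − D₀(k_a−k_d)/(k_d L₀))]
= [1/(2.03−0.164)] ln[(2.03/0.164)(1 − 3.15×1.866/(0.164×44.1))]
= (1/1.866) ln[12.38 × 0.1873] = 0.5359 × ln(2.318) = 0.5359 × 0.8408 = 0.4506 d.
L(t_c) = L₀ e^(−k_d t_c) = 44.1 × 0.9288 = 40.96 mg/L, and at the critical point k_a D_c = k_d L, so D_c = (0.164/2.03) × 40.96 = 3.309 mg/L.
x_c = v t_c = 0.531 m/s × 0.4506 d × 86400 s/d = 20670 m ≈ 20.7 km.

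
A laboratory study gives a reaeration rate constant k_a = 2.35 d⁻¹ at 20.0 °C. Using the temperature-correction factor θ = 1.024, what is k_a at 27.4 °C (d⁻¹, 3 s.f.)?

k_a ≈ 2.80 d⁻¹

k_a(T₂) = k_a(T₁) · θ^(T₂−T₁) = 2.35 × 1.024^(27.4−20.0)
= 2.35 × 1.024^7.40 = 2.35 × 1.192 = 2.801 d⁻¹.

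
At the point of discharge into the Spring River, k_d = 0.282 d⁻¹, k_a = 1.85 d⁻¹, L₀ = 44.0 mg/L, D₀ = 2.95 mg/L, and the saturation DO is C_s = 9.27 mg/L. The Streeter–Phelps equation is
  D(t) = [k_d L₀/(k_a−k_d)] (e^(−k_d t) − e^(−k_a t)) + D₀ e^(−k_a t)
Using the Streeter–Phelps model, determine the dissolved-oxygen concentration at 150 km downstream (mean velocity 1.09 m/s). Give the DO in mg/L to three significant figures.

DO ≈ 4.48 mg/L

Travel time t = x/v = 150 km / (1.09 m/s) = 150000 m / 1.09 m/s = 137600 s = 1.593 d.
k_d L₀/(k_a−k_d) = 0.282×44.0/(1.85−0.282) = 12.41/1.568 = 7.913 mg/L.
e^(−k_d t) = e^(−0.282×1.593) = 0.6382; e^(−k_a t) = e^(−1.85×1.593) = 0.05252.
D = 7.913 × (0.6382 − 0.05252) + 2.95 × 0.05252 = 4.634 + 0.1549 = 4.789 mg/L.
DO = C_s − D = 9.27 − 4.789 = 4.481 mg/L.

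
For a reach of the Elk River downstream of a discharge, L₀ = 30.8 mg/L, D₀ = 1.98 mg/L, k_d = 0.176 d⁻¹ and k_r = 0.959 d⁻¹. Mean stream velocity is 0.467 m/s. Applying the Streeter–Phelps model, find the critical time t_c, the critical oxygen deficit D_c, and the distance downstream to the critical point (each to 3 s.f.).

t_c ≈ 1.74 d; D_c ≈ 4.17 mg/L; x_c ≈ 70.0 km

With k_r/k_d = 5.449 and 1 − D₀(k_r−k_d)/(k_d L₀) = 0.7140,
t_c = ln(5.449 × 0.7140) / (0.959 − 0.176) = ln(3.890) / 0.7830 = 1.359/0.7830 = 1.735 d.
D_c = (k_d/k_r) L₀ e^(−k_d t_c) = (0.176/0.959) × 30.8 × e^(−0.176×1.735) = 0.1835 × 30.8 × 0.7369 = 4.165 mg/L.
x_c = v t_c = 0.467 m/s × 1.735 d × 86400 s/d = 70010 m ≈ 70.0 km.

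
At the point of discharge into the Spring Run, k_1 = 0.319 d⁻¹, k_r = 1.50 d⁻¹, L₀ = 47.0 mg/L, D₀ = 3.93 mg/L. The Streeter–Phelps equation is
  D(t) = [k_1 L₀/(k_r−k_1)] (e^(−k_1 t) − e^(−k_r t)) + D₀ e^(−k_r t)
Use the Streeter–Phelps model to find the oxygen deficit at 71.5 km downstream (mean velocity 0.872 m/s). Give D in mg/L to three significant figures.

D ≈ 7.27 mg/L

Travel time t = x/v = 71.5 km / (0.872 m/s) = 71500 m / 0.872 m/s = 82000 s = 0.9490 d.
k_1 L₀/(k_r−k_1) = 0.319×47.0/(1.50−0.319) = 14.99/1.181 = 12.70 mg/L.
e^(−k_1 t) = e^(−0.319×0.9490) = 0.7388; e^(−k_r t) = e^(−1.50×0.9490) = 0.2409.
D = 12.70 × (0.7388 − 0.2409) + 3.93 × 0.2409 = 6.321 + 0.9466 = 7.268 mg/L.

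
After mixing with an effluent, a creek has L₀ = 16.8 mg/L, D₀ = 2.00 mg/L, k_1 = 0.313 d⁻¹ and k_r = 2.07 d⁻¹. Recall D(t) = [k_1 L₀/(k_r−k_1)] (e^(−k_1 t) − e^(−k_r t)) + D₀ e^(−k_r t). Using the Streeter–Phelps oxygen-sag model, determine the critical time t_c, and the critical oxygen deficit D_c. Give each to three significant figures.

t_c = [1/(k_r−k_1)] ln[(k_r/k_1)(1 − D₀(k_r−k_1)/(k_1 L₀))]
= [1/(2.07−0.313)] ln[(2.07/0.313)(1 − 2.00×1.757/(0.313×16.8))]
= (1/1.757) ln[6.613 × 0.3317] = 0.5692 × ln(2.194) = 0.5692 × 0.7857 = 0.4472 d.
D_c = (k_1/k_r) L₀ e^(−k_1 t_c) = (0.313/2.07) × 16.8 × e^(−0.313×0.4472) = 0.1512 × 16.8 × 0.8694 = 2.208 mg/L.

t_c ≈ 0.447 d; D_c ≈ 2.21 mg/L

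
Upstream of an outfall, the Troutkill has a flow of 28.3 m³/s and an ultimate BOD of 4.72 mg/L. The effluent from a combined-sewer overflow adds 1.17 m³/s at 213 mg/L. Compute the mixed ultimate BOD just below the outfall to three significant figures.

Flow-weighted mixing: C = (Q_r C_r + Q_w C_w)/(Q_r + Q_w)
= (28.3×4.72 + 1.17×213)/(28.3 + 1.17) = 382.8/29.47 = 12.99 mg/L.

13.0 mg/L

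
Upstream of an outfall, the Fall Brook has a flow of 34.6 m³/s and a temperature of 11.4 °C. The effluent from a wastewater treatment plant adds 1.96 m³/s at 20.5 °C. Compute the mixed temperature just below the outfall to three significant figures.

11.9 °C

Flow-weighted mixing: C = (Q_r C_r + Q_w C_w)/(Q_r + Q_w)
= (34.6×11.4 + 1.96×20.5)/(34.6 + 1.96) = 434.6/36.56 = 11.89 °C.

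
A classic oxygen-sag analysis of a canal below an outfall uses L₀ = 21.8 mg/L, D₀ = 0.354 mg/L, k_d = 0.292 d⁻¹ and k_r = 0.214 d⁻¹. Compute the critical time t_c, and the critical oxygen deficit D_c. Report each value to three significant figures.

t_c ≈ 3.93 d; D_c ≈ 9.44 mg/L

With k_r/k_d = 0.7329 and 1 − D₀(k_r−k_d)/(k_d L₀) = 1.004,
t_c = ln(0.7329 × 1.004) / (0.214 − 0.292) = ln(0.7361) / -0.07800 = -0.3064/-0.07800 = 3.929 d.
D_c = (k_d/k_r) L₀ e^(−k_d t_c) = (0.292/0.214) × 21.8 × e^(−0.292×3.929) = 1.364 × 21.8 × 0.3175 = 9.445 mg/L.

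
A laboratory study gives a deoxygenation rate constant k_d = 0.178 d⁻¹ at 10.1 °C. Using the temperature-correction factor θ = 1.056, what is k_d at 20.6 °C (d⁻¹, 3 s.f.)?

k_d ≈ 0.315 d⁻¹

k_d(T₂) = k_d(T₁) · θ^(T₂−T₁) = 0.178 × 1.056^(20.6−10.1)
= 0.178 × 1.056^10.5 = 0.178 × 1.772 = 0.3154 d⁻¹.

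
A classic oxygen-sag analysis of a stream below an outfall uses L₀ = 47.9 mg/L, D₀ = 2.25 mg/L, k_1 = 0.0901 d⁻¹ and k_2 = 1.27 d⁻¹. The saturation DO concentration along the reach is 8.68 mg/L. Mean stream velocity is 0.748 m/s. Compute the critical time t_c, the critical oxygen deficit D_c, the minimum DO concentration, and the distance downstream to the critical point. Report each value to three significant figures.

With k_2/k_1 = 14.10 and 1 − D₀(k_2−k_1)/(k_1 L₀) = 0.3849,
t_c = ln(14.10 × 0.3849) / (1.27 − 0.0901) = ln(5.425) / 1.180 = 1.691/1.180 = 1.433 d.
L(t_c) = L₀ e^(−k_1 t_c) = 47.9 × 0.8789 = 42.10 mg/L, and at the critical point k_2 D_c = k_1 L, so D_c = (0.0901/1.27) × 42.10 = 2.987 mg/L.
Minimum DO = C_s − D_c = 8.68 − 2.987 = 5.693 mg/L.
x_c = v t_c = 0.748 m/s × 1.433 d × 86400 s/d = 92620 m ≈ 92.6 km.

t_c ≈ 1.43 d; D_c ≈ 2.99 mg/L; min DO ≈ 5.69 mg/L; x_c ≈ 92.6 km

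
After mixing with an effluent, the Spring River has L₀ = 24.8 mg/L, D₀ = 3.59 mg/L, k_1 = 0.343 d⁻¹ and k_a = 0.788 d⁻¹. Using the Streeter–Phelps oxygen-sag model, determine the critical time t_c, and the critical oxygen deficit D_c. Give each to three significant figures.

t_c = [1/(k_a−k_1)] ln[(k_a/k_1)(1 − D₀(k_a−k_1)/(k_1 L₀))]
= [1/(0.788−0.343)] ln[(0.788/0.343)(1 − 3.59×0.4450/(0.343×24.8))]
= (1/0.4450) ln[2.297 × 0.8122] = 2.247 × ln(1.866) = 2.247 × 0.6238 = 1.402 d.
L(t_c) = L₀ e^(−k_1 t_c) = 24.8 × 0.6183 = 15.33 mg/L, and at the critical point k_a D_c = k_1 L, so D_c = (0.343/0.788) × 15.33 = 6.675 mg/L.

t_c ≈ 1.40 d; D_c ≈ 6.67 mg/L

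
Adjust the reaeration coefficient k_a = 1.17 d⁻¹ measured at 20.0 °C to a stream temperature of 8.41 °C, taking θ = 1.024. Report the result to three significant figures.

k_a ≈ 0.889 d⁻¹

k_a(T₂) = k_a(T₁) · θ^(T₂−T₁) = 1.17 × 1.024^(8.41−20.0)
= 1.17 × 1.024^-11.6 = 1.17 × 0.7597 = 0.8888 d⁻¹.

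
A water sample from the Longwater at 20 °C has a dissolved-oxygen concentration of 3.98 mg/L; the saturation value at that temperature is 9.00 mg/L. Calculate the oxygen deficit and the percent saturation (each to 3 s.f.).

D = C_s − C = 9.00 − 3.98 = 5.02 mg/L.
% saturation = 3.98/9.00 × 100 = 44.2 %.

D ≈ 5.02 mg/L; 44.2 % saturation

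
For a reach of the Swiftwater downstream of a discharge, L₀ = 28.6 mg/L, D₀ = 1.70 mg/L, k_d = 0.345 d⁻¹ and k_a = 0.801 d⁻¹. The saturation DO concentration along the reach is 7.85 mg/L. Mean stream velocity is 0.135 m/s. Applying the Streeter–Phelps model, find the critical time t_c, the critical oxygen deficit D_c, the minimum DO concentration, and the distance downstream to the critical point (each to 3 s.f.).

t_c = [1/(k_a−k_d)] ln[(k_a/k_d)(1 − D₀(k_a−k_d)/(k_d L₀))]
= [1/(0.801−0.345)] ln[(0.801/0.345)(1 − 1.70×0.4560/(0.345×28.6))]
= (1/0.4560) ln[2.322 × 0.9214] = 2.193 × ln(2.139) = 2.193 × 0.7605 = 1.668 d.
D_c = (k_d/k_a) L₀ e^(−k_d t_c) = (0.345/0.801) × 28.6 × e^(−0.345×1.668) = 0.4307 × 28.6 × 0.5625 = 6.929 mg/L.
Minimum DO = C_s − D_c = 7.85 − 6.929 = 0.9210 mg/L.
x_c = v t_c = 0.135 m/s × 1.668 d × 86400 s/d = 19450 m ≈ 19.5 km.

t_c ≈ 1.67 d; D_c ≈ 6.93 mg/L; min DO ≈ 0.921 mg/L; x_c ≈ 19.5 km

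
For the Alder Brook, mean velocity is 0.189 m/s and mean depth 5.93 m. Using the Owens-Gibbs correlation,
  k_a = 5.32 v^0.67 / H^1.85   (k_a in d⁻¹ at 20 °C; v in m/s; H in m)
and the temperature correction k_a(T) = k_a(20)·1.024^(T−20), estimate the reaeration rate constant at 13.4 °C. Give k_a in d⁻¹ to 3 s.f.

k_a(20) = 5.32 × 0.189^0.67 / 5.93^1.85 = 5.32 × 0.3275 / 26.92 = 0.06471 d⁻¹.
k_a(13.4) = 0.06471 × 1.024^(13.4−20) = 0.06471 × 0.8551 = 0.05534 d⁻¹.

k_a ≈ 0.0553 d⁻¹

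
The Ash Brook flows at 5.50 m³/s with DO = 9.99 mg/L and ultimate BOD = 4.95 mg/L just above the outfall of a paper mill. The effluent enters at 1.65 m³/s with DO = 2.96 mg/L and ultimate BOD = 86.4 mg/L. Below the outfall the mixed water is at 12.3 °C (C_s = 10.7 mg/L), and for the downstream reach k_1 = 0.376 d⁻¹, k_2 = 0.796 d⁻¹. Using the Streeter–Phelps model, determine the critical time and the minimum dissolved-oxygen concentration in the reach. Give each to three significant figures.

t_c ≈ 1.51 d; minimum DO ≈ 4.34 mg/L

Mixed DO = (5.50×9.99 + 1.65×2.96)/(5.50+1.65) = 59.83/7.150 = 8.368 mg/L.
Mixed L₀ = (5.50×4.95 + 1.65×86.4)/(7.150) = 169.8/7.150 = 23.75 mg/L.
Initial deficit D₀ = C_s − DO₀ = 10.7 − 8.368 = 2.332 mg/L.
t_c = (1/0.4200) ln[(0.796/0.376)(1 − 2.332×0.4200/(0.376×23.75))] = 2.381 × ln(1.885) = 1.509 d.
D_c = (0.376/0.796) × 23.75 × e^(−0.376×1.509) = 0.4724 × 23.75 × 0.5670 = 6.360 mg/L.
Minimum DO = 10.7 − 6.360 = 4.340 mg/L.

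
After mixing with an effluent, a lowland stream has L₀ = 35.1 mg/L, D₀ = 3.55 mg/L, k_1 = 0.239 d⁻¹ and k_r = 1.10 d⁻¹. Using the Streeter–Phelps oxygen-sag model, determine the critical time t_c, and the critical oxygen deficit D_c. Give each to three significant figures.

t_c ≈ 1.25 d; D_c ≈ 5.66 mg/L

t_c = [1/(k_r−k_1)] ln[(k_r/k_1)(1 − D₀(k_r−k_1)/(k_1 L₀))]
= [1/(1.10−0.239)] ln[(1.10/0.239)(1 − 3.55×0.8610/(0.239×35.1))]
= (1/0.8610) ln[4.603 × 0.6356] = 1.161 × ln(2.926) = 1.161 × 1.073 = 1.247 d.
D_c = (k_1/k_r) L₀ e^(−k_1 t_c) = (0.239/1.10) × 35.1 × e^(−0.239×1.247) = 0.2173 × 35.1 × 0.7423 = 5.661 mg/L.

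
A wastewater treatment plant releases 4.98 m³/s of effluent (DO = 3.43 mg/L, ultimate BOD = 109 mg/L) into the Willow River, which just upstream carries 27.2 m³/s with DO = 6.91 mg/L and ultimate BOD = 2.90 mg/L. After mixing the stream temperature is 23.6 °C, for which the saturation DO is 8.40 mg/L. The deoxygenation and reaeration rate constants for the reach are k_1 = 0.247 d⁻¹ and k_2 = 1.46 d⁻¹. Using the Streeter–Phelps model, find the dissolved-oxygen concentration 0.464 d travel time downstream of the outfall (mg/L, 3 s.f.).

Mixed DO = (27.2×6.91 + 4.98×3.43)/(27.2+4.98) = 205.0/32.18 = 6.371 mg/L.
Mixed L₀ = (27.2×2.90 + 4.98×109)/(32.18) = 621.7/32.18 = 19.32 mg/L.
Initial deficit D₀ = C_s − DO₀ = 8.40 − 6.371 = 2.029 mg/L.
D(0.464) = [0.247×19.32/(1.46−0.247)](e^(−0.247×0.464) − e^(−1.46×0.464)) + 2.029 e^(−1.46×0.464)
= 3.934 × (0.8917 − 0.5079) + 2.029 × 0.5079 = 2.540 mg/L.
DO = 8.40 − 2.540 = 5.860 mg/L.

DO ≈ 5.86 mg/L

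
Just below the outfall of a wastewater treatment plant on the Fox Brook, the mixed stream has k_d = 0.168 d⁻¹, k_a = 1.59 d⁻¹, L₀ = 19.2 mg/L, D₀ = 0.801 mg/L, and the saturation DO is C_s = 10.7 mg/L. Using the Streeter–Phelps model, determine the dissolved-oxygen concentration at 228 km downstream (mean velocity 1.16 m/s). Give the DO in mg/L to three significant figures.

Travel time t = x/v = 228 km / (1.16 m/s) = 228000 m / 1.16 m/s = 196600 s = 2.275 d.
k_d L₀/(k_a−k_d) = 0.168×19.2/(1.59−0.168) = 3.226/1.422 = 2.268 mg/L.
e^(−k_d t) = e^(−0.168×2.275) = 0.6824; e^(−k_a t) = e^(−1.59×2.275) = 0.02686.
D = 2.268 × (0.6824 − 0.02686) + 0.801 × 0.02686 = 1.487 + 0.02152 = 1.508 mg/L.
DO = C_s − D = 10.7 − 1.508 = 9.192 mg/L.

DO ≈ 9.19 mg/L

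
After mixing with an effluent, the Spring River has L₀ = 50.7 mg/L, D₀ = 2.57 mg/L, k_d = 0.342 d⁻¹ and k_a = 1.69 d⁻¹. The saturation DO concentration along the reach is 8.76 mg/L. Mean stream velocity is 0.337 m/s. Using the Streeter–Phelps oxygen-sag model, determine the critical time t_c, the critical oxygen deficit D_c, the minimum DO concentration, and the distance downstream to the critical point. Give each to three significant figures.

t_c ≈ 1.02 d; D_c ≈ 7.24 mg/L; min DO ≈ 1.52 mg/L; x_c ≈ 29.7 km

At the critical point dD/dt = 0, so k_d L₀ e^(−k_d t) = k_a D. Substituting D(t) from the Streeter–Phelps equation and solving for t gives
t_c = ln[(k_a/k_d)(1 − D₀(k_a−k_d)/(k_d L₀))] / (k_a−k_d).
Here k_a−k_d = 1.348 d⁻¹ and 1 − D₀(k_a−k_d)/(k_d L₀) = 1 − 2.57×1.348/(0.342×50.7) = 0.8002, so
t_c = ln(4.942 × 0.8002) / 1.348 = 1.375 / 1.348 = 1.020 d.
D_c = (k_d/k_a) L₀ e^(−k_d t_c) = (0.342/1.69) × 50.7 × e^(−0.342×1.020) = 0.2024 × 50.7 × 0.7055 = 7.239 mg/L.
Minimum DO = C_s − D_c = 8.76 − 7.239 = 1.521 mg/L.
x_c = v t_c = 0.337 m/s × 1.020 d × 86400 s/d = 29700 m ≈ 29.7 km.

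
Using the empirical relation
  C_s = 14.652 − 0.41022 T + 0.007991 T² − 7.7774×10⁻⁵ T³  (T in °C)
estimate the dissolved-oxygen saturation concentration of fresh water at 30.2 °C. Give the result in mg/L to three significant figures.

C_s ≈ 7.41 mg/L

C_s = 14.652 − 0.41022×30.2 + 0.007991×30.2² − 7.7774×10⁻⁵×30.2³ = 7.409 mg/L.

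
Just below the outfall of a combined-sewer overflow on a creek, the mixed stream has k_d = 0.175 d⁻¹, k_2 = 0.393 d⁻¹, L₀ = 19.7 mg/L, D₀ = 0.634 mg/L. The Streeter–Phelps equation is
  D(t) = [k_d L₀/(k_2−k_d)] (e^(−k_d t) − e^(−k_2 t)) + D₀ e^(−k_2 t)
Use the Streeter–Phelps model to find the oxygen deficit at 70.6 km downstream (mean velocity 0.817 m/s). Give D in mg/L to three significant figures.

Travel time t = x/v = 70.6 km / (0.817 m/s) = 70600 m / 0.817 m/s = 86410 s = 1.000 d.
k_d L₀/(k_2−k_d) = 0.175×19.7/(0.393−0.175) = 3.447/0.2180 = 15.81 mg/L.
e^(−k_d t) = e^(−0.175×1.000) = 0.8394; e^(−k_2 t) = e^(−0.393×1.000) = 0.6750.
D = 15.81 × (0.8394 − 0.6750) + 0.634 × 0.6750 = 2.601 + 0.4279 = 3.029 mg/L.

D ≈ 3.03 mg/L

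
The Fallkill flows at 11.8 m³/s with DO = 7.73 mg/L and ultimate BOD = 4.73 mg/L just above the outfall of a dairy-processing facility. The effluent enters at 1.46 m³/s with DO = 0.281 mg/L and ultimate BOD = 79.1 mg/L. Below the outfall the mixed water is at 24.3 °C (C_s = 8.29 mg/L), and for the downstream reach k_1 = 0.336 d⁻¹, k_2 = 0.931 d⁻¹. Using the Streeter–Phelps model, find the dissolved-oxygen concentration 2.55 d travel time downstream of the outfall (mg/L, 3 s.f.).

Mixed DO = (11.8×7.73 + 1.46×0.281)/(11.8+1.46) = 91.62/13.26 = 6.910 mg/L.
Mixed L₀ = (11.8×4.73 + 1.46×79.1)/(13.26) = 171.3/13.26 = 12.92 mg/L.
Initial deficit D₀ = C_s − DO₀ = 8.29 − 6.910 = 1.380 mg/L.
D(2.55) = [0.336×12.92/(0.931−0.336)](e^(−0.336×2.55) − e^(−0.931×2.55)) + 1.380 e^(−0.931×2.55)
= 7.295 × (0.4245 − 0.09310) + 1.380 × 0.09310 = 2.546 mg/L.
DO = 8.29 − 2.546 = 5.744 mg/L.

DO ≈ 5.74 mg/L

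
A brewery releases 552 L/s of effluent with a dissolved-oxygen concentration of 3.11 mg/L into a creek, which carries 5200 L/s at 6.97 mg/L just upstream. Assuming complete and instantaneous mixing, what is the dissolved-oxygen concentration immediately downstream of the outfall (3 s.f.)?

Flow-weighted mixing: C = (Q_r C_r + Q_w C_w)/(Q_r + Q_w)
= (5200×6.97 + 552×3.11)/(5200 + 552) = 37960/5752 = 6.600 mg/L.

6.60 mg/L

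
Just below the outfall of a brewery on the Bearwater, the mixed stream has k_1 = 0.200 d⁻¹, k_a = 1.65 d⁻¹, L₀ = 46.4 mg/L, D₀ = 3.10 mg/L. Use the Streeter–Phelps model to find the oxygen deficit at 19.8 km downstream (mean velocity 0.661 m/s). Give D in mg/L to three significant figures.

D ≈ 4.11 mg/L

Travel time t = x/v = 19.8 km / (0.661 m/s) = 19800 m / 0.661 m/s = 29950 s = 0.3467 d.
k_1 L₀/(k_a−k_1) = 0.200×46.4/(1.65−0.200) = 9.280/1.450 = 6.400 mg/L.
e^(−k_1 t) = e^(−0.200×0.3467) = 0.9330; e^(−k_a t) = e^(−1.65×0.3467) = 0.5644.
D = 6.400 × (0.9330 − 0.5644) + 3.10 × 0.5644 = 2.359 + 1.750 = 4.109 mg/L.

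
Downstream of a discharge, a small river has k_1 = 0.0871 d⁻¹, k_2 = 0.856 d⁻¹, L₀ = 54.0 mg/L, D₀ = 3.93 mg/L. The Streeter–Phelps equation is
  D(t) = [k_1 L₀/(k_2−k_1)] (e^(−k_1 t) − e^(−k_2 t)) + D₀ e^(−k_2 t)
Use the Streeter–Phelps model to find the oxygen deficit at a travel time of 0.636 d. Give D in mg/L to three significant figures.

k_1 L₀/(k_2−k_1) = 0.0871×54.0/(0.856−0.0871) = 4.703/0.7689 = 6.117 mg/L.
e^(−k_1 t) = e^(−0.0871×0.6360) = 0.9461; e^(−k_2 t) = e^(−0.856×0.6360) = 0.5802.
D = 6.117 × (0.9461 − 0.5802) + 3.93 × 0.5802 = 2.238 + 2.280 = 4.519 mg/L.

D ≈ 4.52 mg/L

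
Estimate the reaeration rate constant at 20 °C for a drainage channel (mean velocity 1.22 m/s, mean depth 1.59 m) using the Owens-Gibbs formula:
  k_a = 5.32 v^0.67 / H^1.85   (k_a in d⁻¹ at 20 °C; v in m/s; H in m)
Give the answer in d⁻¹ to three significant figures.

k_a = 5.32 × 1.22^0.67 / 1.59^1.85 = 5.32 × 1.143 / 2.358 = 2.577 d⁻¹.

k_a ≈ 2.58 d⁻¹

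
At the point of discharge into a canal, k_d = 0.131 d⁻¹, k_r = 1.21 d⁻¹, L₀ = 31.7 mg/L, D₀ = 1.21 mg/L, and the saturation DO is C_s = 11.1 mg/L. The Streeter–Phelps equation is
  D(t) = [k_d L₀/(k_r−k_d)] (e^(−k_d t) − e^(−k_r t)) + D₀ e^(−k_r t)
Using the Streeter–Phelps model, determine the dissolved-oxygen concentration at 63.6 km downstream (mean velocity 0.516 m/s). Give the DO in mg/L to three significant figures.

Travel time t = x/v = 63.6 km / (0.516 m/s) = 63600 m / 0.516 m/s = 123300 s = 1.427 d.
k_d L₀/(k_r−k_d) = 0.131×31.7/(1.21−0.131) = 4.153/1.079 = 3.849 mg/L.
e^(−k_d t) = e^(−0.131×1.427) = 0.8295; e^(−k_r t) = e^(−1.21×1.427) = 0.1780.
D = 3.849 × (0.8295 − 0.1780) + 1.21 × 0.1780 = 2.508 + 0.2153 = 2.723 mg/L.
DO = C_s − D = 11.1 − 2.723 = 8.377 mg/L.

DO ≈ 8.38 mg/L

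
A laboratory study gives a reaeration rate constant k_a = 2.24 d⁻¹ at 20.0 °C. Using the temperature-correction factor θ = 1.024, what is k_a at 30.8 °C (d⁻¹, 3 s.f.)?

k_a ≈ 2.89 d⁻¹

k_a(T₂) = k_a(T₁) · θ^(T₂−T₁) = 2.24 × 1.024^(30.8−20.0)
= 2.24 × 1.024^10.8 = 2.24 × 1.292 = 2.894 d⁻¹.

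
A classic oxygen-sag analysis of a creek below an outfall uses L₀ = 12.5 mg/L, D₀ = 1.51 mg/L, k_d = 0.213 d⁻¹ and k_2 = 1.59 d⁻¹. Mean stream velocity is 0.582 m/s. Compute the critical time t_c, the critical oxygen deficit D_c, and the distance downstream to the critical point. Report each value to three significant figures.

t_c ≈ 0.357 d; D_c ≈ 1.55 mg/L; x_c ≈ 18.0 km

t_c = [1/(k_2−k_d)] ln[(k_2/k_d)(1 − D₀(k_2−k_d)/(k_d L₀))]
= [1/(1.59−0.213)] ln[(1.59/0.213)(1 − 1.51×1.377/(0.213×12.5))]
= (1/1.377) ln[7.465 × 0.2191] = 0.7262 × ln(1.635) = 0.7262 × 0.4918 = 0.3571 d.
L(t_c) = L₀ e^(−k_d t_c) = 12.5 × 0.9268 = 11.58 mg/L, and at the critical point k_2 D_c = k_d L, so D_c = (0.213/1.59) × 11.58 = 1.552 mg/L.
x_c = v t_c = 0.582 m/s × 0.3571 d × 86400 s/d = 17960 m ≈ 18.0 km.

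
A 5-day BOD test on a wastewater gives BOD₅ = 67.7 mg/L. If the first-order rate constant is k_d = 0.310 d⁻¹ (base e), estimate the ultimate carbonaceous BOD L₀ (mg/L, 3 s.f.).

L₀ ≈ 85.9 mg/L

BOD₅ = L₀(1 − e^(−5k_d)) ⇒ L₀ = BOD₅ / (1 − e^(−5×0.310))
= 67.7 / (1 − 0.2122) = 67.7 / 0.7878 = 85.94 mg/L.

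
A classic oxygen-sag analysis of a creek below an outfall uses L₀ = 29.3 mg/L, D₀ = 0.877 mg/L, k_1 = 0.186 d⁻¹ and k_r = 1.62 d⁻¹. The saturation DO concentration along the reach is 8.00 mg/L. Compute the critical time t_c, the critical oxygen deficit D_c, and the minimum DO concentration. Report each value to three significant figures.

t_c ≈ 1.33 d; D_c ≈ 2.63 mg/L; min DO ≈ 5.37 mg/L

With k_r/k_1 = 8.710 and 1 − D₀(k_r−k_1)/(k_1 L₀) = 0.7692,
t_c = ln(8.710 × 0.7692) / (1.62 − 0.186) = ln(6.700) / 1.434 = 1.902/1.434 = 1.326 d.
L(t_c) = L₀ e^(−k_1 t_c) = 29.3 × 0.7814 = 22.89 mg/L, and at the critical point k_r D_c = k_1 L, so D_c = (0.186/1.62) × 22.89 = 2.629 mg/L.
Minimum DO = C_s − D_c = 8.00 − 2.629 = 5.371 mg/L.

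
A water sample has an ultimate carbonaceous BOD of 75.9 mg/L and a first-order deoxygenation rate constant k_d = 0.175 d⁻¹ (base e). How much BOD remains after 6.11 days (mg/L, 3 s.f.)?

L_t = L₀ e^(−k_d t) = 75.9 × e^(−0.175×6.11) = 75.9 × 0.3433 = 26.05 mg/L.

L ≈ 26.1 mg/L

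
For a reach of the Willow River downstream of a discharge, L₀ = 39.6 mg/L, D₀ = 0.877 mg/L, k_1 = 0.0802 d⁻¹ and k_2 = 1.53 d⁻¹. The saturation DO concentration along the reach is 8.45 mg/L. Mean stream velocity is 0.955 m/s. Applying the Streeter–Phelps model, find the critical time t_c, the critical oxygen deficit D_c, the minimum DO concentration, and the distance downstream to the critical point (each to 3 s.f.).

t_c ≈ 1.68 d; D_c ≈ 1.81 mg/L; min DO ≈ 6.64 mg/L; x_c ≈ 139 km

t_c = [1/(k_2−k_1)] ln[(k_2/k_1)(1 − D₀(k_2−k_1)/(k_1 L₀))]
= [1/(1.53−0.0802)] ln[(1.53/0.0802)(1 − 0.877×1.450/(0.0802×39.6))]
= (1/1.450) ln[19.08 × 0.5997] = 0.6898 × ln(11.44) = 0.6898 × 2.437 = 1.681 d.
D_c = (k_1/k_2) L₀ e^(−k_1 t_c) = (0.0802/1.53) × 39.6 × e^(−0.0802×1.681) = 0.05242 × 39.6 × 0.8739 = 1.814 mg/L.
Minimum DO = C_s − D_c = 8.45 − 1.814 = 6.636 mg/L.
x_c = v t_c = 0.955 m/s × 1.681 d × 86400 s/d = 138700 m ≈ 139 km.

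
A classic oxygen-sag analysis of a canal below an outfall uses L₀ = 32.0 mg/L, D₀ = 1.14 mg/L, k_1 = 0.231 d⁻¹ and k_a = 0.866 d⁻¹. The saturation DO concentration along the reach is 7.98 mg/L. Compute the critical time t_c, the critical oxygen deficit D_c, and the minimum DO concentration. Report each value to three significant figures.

With k_a/k_1 = 3.749 and 1 − D₀(k_a−k_1)/(k_1 L₀) = 0.9021,
t_c = ln(3.749 × 0.9021) / (0.866 − 0.231) = ln(3.382) / 0.6350 = 1.218/0.6350 = 1.919 d.
L(t_c) = L₀ e^(−k_1 t_c) = 32.0 × 0.6420 = 20.54 mg/L, and at the critical point k_a D_c = k_1 L, so D_c = (0.231/0.866) × 20.54 = 5.480 mg/L.
Minimum DO = C_s − D_c = 7.98 − 5.480 = 2.500 mg/L.

t_c ≈ 1.92 d; D_c ≈ 5.48 mg/L; min DO ≈ 2.50 mg/L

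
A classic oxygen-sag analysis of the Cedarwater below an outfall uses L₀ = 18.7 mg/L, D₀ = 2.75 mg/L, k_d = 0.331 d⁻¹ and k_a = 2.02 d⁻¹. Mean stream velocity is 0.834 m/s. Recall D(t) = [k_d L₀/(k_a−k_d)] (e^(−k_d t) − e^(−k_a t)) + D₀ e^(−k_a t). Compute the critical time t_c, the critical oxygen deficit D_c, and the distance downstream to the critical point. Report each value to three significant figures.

At the critical point dD/dt = 0, so k_d L₀ e^(−k_d t) = k_a D. Substituting D(t) from the Streeter–Phelps equation and solving for t gives
t_c = ln[(k_a/k_d)(1 − D₀(k_a−k_d)/(k_d L₀))] / (k_a−k_d).
Here k_a−k_d = 1.689 d⁻¹ and 1 − D₀(k_a−k_d)/(k_d L₀) = 1 − 2.75×1.689/(0.331×18.7) = 0.2496, so
t_c = ln(6.103 × 0.2496) / 1.689 = 0.4208 / 1.689 = 0.2492 d.
L(t_c) = L₀ e^(−k_d t_c) = 18.7 × 0.9208 = 17.22 mg/L, and at the critical point k_a D_c = k_d L, so D_c = (0.331/2.02) × 17.22 = 2.822 mg/L.
x_c = v t_c = 0.834 m/s × 0.2492 d × 86400 s/d = 17950 m ≈ 18.0 km.

t_c ≈ 0.249 d; D_c ≈ 2.82 mg/L; x_c ≈ 18.0 km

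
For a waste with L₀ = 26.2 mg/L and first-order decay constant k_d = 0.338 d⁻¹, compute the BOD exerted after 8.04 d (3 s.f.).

y ≈ 24.5 mg/L

y_t = L₀(1 − e^(−k_d t)) = 26.2 × (1 − e^(−0.338×8.04))
= 26.2 × (1 − 0.06604) = 26.2 × 0.9340 = 24.47 mg/L.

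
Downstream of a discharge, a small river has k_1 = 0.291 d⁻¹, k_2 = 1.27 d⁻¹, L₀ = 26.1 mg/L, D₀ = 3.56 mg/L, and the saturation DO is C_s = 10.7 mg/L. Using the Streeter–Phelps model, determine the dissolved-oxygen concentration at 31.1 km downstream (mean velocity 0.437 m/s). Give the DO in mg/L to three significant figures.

Travel time t = x/v = 31.1 km / (0.437 m/s) = 31100 m / 0.437 m/s = 71170 s = 0.8237 d.
k_1 L₀/(k_2−k_1) = 0.291×26.1/(1.27−0.291) = 7.595/0.9790 = 7.758 mg/L.
e^(−k_1 t) = e^(−0.291×0.8237) = 0.7869; e^(−k_2 t) = e^(−1.27×0.8237) = 0.3513.
D = 7.758 × (0.7869 − 0.3513) + 3.56 × 0.3513 = 3.379 + 1.251 = 4.630 mg/L.
DO = C_s − D = 10.7 − 4.630 = 6.070 mg/L.

DO ≈ 6.07 mg/L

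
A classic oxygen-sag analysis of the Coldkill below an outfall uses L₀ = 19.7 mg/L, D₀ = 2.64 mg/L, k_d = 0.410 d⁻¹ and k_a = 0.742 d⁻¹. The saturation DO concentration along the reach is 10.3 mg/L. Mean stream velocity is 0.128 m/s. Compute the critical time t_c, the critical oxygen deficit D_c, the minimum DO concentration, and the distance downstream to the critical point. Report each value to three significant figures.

At the critical point dD/dt = 0, so k_d L₀ e^(−k_d t) = k_a D. Substituting D(t) from the Streeter–Phelps equation and solving for t gives
t_c = ln[(k_a/k_d)(1 − D₀(k_a−k_d)/(k_d L₀))] / (k_a−k_d).
Here k_a−k_d = 0.3320 d⁻¹ and 1 − D₀(k_a−k_d)/(k_d L₀) = 1 − 2.64×0.3320/(0.410×19.7) = 0.8915, so
t_c = ln(1.810 × 0.8915) / 0.3320 = 0.4783 / 0.3320 = 1.441 d.
L(t_c) = L₀ e^(−k_d t_c) = 19.7 × 0.5539 = 10.91 mg/L, and at the critical point k_a D_c = k_d L, so D_c = (0.410/0.742) × 10.91 = 6.030 mg/L.
Minimum DO = C_s − D_c = 10.3 − 6.030 = 4.270 mg/L.
x_c = v t_c = 0.128 m/s × 1.441 d × 86400 s/d = 15930 m ≈ 15.9 km.

t_c ≈ 1.44 d; D_c ≈ 6.03 mg/L; min DO ≈ 4.27 mg/L; x_c ≈ 15.9 km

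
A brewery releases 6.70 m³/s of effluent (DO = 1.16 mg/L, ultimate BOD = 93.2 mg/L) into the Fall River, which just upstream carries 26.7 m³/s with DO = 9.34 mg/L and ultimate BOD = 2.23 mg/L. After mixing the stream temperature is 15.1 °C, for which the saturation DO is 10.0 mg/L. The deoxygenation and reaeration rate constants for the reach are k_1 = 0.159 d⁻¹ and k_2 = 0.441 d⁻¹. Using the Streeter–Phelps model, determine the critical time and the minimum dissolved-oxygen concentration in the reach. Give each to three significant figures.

Mixed DO = (26.7×9.34 + 6.70×1.16)/(26.7+6.70) = 257.1/33.40 = 7.699 mg/L.
Mixed L₀ = (26.7×2.23 + 6.70×93.2)/(33.40) = 684.0/33.40 = 20.48 mg/L.
Initial deficit D₀ = C_s − DO₀ = 10.0 − 7.699 = 2.301 mg/L.
t_c = (1/0.2820) ln[(0.441/0.159)(1 − 2.301×0.2820/(0.159×20.48))] = 3.546 × ln(2.221) = 2.829 d.
D_c = (0.159/0.441) × 20.48 × e^(−0.159×2.829) = 0.3605 × 20.48 × 0.6377 = 4.708 mg/L.
Minimum DO = 10.0 − 4.708 = 5.292 mg/L.

t_c ≈ 2.83 d; minimum DO ≈ 5.29 mg/L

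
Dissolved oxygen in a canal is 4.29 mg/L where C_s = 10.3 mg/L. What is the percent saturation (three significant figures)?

% saturation = C/C_s × 100 = 4.29/10.3 × 100 = 41.7 %.

41.7 % saturation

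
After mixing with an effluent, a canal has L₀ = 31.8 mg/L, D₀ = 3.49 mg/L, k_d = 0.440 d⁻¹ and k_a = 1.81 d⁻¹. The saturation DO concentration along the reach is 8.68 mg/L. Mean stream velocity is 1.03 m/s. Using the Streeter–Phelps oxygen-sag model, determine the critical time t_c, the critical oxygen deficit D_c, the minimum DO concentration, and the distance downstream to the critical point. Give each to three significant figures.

At the critical point dD/dt = 0, so k_d L₀ e^(−k_d t) = k_a D. Substituting D(t) from the Streeter–Phelps equation and solving for t gives
t_c = ln[(k_a/k_d)(1 − D₀(k_a−k_d)/(k_d L₀))] / (k_a−k_d).
Here k_a−k_d = 1.370 d⁻¹ and 1 − D₀(k_a−k_d)/(k_d L₀) = 1 − 3.49×1.370/(0.440×31.8) = 0.6583, so
t_c = ln(4.114 × 0.6583) / 1.370 = 0.9962 / 1.370 = 0.7271 d.
D_c = (k_d/k_a) L₀ e^(−k_d t_c) = (0.440/1.81) × 31.8 × e^(−0.440×0.7271) = 0.2431 × 31.8 × 0.7262 = 5.614 mg/L.
Minimum DO = C_s − D_c = 8.68 − 5.614 = 3.066 mg/L.
x_c = v t_c = 1.03 m/s × 0.7271 d × 86400 s/d = 64710 m ≈ 64.7 km.

t_c ≈ 0.727 d; D_c ≈ 5.61 mg/L; min DO ≈ 3.07 mg/L; x_c ≈ 64.7 km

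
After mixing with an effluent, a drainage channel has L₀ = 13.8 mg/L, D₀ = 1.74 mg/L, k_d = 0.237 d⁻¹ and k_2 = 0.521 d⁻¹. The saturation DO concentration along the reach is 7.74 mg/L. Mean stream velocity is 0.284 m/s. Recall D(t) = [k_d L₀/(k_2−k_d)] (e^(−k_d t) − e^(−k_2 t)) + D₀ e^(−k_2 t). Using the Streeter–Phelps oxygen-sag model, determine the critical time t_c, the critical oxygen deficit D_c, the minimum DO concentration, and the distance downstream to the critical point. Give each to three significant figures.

t_c ≈ 2.20 d; D_c ≈ 3.73 mg/L; min DO ≈ 4.01 mg/L; x_c ≈ 53.9 km

t_c = [1/(k_2−k_d)] ln[(k_2/k_d)(1 − D₀(k_2−k_d)/(k_d L₀))]
= [1/(0.521−0.237)] ln[(0.521/0.237)(1 − 1.74×0.2840/(0.237×13.8))]
= (1/0.2840) ln[2.198 × 0.8489] = 3.521 × ln(1.866) = 3.521 × 0.6239 = 2.197 d.
D_c = (k_d/k_2) L₀ e^(−k_d t_c) = (0.237/0.521) × 13.8 × e^(−0.237×2.197) = 0.4549 × 13.8 × 0.5941 = 3.730 mg/L.
Minimum DO = C_s − D_c = 7.74 − 3.730 = 4.010 mg/L.
x_c = v t_c = 0.284 m/s × 2.197 d × 86400 s/d = 53900 m ≈ 53.9 km.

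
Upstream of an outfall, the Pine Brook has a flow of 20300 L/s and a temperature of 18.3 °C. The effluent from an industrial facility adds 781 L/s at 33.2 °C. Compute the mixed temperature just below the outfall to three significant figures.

Flow-weighted mixing: C = (Q_r C_r + Q_w C_w)/(Q_r + Q_w)
= (20300×18.3 + 781×33.2)/(20300 + 781) = 397400/21080 = 18.85 °C.

18.9 °C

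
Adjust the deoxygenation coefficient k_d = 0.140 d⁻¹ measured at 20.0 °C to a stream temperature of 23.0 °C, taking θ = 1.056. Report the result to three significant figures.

k_d ≈ 0.165 d⁻¹

k_d(T₂) = k_d(T₁) · θ^(T₂−T₁) = 0.140 × 1.056^(23.0−20.0)
= 0.140 × 1.056^3.00 = 0.140 × 1.178 = 0.1649 d⁻¹.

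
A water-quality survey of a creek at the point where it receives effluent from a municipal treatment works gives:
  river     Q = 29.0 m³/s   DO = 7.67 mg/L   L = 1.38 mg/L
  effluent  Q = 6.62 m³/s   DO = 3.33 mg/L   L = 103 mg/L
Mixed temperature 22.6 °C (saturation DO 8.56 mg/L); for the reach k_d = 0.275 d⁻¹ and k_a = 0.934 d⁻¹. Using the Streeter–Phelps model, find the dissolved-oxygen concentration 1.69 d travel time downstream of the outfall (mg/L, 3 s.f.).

Mixed DO = (29.0×7.67 + 6.62×3.33)/(29.0+6.62) = 244.5/35.62 = 6.863 mg/L.
Mixed L₀ = (29.0×1.38 + 6.62×103)/(35.62) = 721.9/35.62 = 20.27 mg/L.
Initial deficit D₀ = C_s − DO₀ = 8.56 − 6.863 = 1.697 mg/L.
D(1.69) = [0.275×20.27/(0.934−0.275)](e^(−0.275×1.69) − e^(−0.934×1.69)) + 1.697 e^(−0.934×1.69)
= 8.457 × (0.6283 − 0.2063) + 1.697 × 0.2063 = 3.919 mg/L.
DO = 8.56 − 3.919 = 4.641 mg/L.

DO ≈ 4.64 mg/L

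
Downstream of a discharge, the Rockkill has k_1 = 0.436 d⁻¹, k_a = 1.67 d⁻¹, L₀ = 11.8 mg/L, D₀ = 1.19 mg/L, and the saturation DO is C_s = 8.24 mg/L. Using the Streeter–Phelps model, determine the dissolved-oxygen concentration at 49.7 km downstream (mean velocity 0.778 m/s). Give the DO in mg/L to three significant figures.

Travel time t = x/v = 49.7 km / (0.778 m/s) = 49700 m / 0.778 m/s = 63880 s = 0.7394 d.
k_1 L₀/(k_a−k_1) = 0.436×11.8/(1.67−0.436) = 5.145/1.234 = 4.169 mg/L.
e^(−k_1 t) = e^(−0.436×0.7394) = 0.7244; e^(−k_a t) = e^(−1.67×0.7394) = 0.2909.
D = 4.169 × (0.7244 − 0.2909) + 1.19 × 0.2909 = 1.807 + 0.3462 = 2.154 mg/L.
DO = C_s − D = 8.24 − 2.154 = 6.086 mg/L.

DO ≈ 6.09 mg/L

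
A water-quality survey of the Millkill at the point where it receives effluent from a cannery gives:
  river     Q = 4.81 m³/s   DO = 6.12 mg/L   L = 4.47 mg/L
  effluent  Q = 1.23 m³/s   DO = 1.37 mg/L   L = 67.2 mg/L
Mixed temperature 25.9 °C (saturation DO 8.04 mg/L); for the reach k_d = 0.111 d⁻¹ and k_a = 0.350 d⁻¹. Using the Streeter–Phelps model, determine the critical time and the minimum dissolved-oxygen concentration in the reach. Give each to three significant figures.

t_c ≈ 2.93 d; minimum DO ≈ 4.09 mg/L

Mixed DO = (4.81×6.12 + 1.23×1.37)/(4.81+1.23) = 31.12/6.040 = 5.153 mg/L.
Mixed L₀ = (4.81×4.47 + 1.23×67.2)/(6.040) = 104.2/6.040 = 17.24 mg/L.
Initial deficit D₀ = C_s − DO₀ = 8.04 − 5.153 = 2.887 mg/L.
t_c = (1/0.2390) ln[(0.350/0.111)(1 − 2.887×0.2390/(0.111×17.24))] = 4.184 × ln(2.016) = 2.934 d.
D_c = (0.111/0.350) × 17.24 × e^(−0.111×2.934) = 0.3171 × 17.24 × 0.7220 = 3.949 mg/L.
Minimum DO = 8.04 − 3.949 = 4.091 mg/L.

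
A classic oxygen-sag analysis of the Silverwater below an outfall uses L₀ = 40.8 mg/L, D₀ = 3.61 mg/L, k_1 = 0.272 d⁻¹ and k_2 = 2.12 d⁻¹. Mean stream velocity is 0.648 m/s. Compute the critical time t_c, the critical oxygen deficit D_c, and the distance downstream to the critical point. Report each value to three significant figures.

t_c ≈ 0.614 d; D_c ≈ 4.43 mg/L; x_c ≈ 34.4 km

t_c = [1/(k_2−k_1)] ln[(k_2/k_1)(1 − D₀(k_2−k_1)/(k_1 L₀))]
= [1/(2.12−0.272)] ln[(2.12/0.272)(1 − 3.61×1.848/(0.272×40.8))]
= (1/1.848) ln[7.794 × 0.3989] = 0.5411 × ln(3.109) = 0.5411 × 1.134 = 0.6137 d.
D_c = (k_1/k_2) L₀ e^(−k_1 t_c) = (0.272/2.12) × 40.8 × e^(−0.272×0.6137) = 0.1283 × 40.8 × 0.8463 = 4.430 mg/L.
x_c = v t_c = 0.648 m/s × 0.6137 d × 86400 s/d = 34360 m ≈ 34.4 km.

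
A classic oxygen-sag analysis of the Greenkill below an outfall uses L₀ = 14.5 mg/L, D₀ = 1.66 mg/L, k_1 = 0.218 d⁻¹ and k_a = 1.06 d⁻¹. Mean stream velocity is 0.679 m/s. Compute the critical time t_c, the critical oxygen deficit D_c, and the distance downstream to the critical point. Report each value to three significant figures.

t_c ≈ 1.19 d; D_c ≈ 2.30 mg/L; x_c ≈ 69.5 km

With k_a/k_1 = 4.862 and 1 − D₀(k_a−k_1)/(k_1 L₀) = 0.5578,
t_c = ln(4.862 × 0.5578) / (1.06 − 0.218) = ln(2.712) / 0.8420 = 0.9978/0.8420 = 1.185 d.
D_c = (k_1/k_a) L₀ e^(−k_1 t_c) = (0.218/1.06) × 14.5 × e^(−0.218×1.185) = 0.2057 × 14.5 × 0.7723 = 2.303 mg/L.
x_c = v t_c = 0.679 m/s × 1.185 d × 86400 s/d = 69520 m ≈ 69.5 km.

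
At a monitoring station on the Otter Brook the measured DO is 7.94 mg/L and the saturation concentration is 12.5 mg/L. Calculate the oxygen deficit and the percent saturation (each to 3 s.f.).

D ≈ 4.56 mg/L; 63.5 % saturation

D = C_s − C = 12.5 − 7.94 = 4.56 mg/L.
% saturation = 7.94/12.5 × 100 = 63.5 %.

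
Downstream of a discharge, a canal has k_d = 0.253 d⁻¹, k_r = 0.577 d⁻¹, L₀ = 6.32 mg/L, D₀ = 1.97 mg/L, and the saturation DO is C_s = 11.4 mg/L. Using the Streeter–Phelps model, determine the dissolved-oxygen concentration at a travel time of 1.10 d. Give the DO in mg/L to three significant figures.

k_d L₀/(k_r−k_d) = 0.253×6.32/(0.577−0.253) = 1.599/0.3240 = 4.935 mg/L.
e^(−k_d t) = e^(−0.253×1.100) = 0.7571; e^(−k_r t) = e^(−0.577×1.100) = 0.5301.
D = 4.935 × (0.7571 − 0.5301) + 1.97 × 0.5301 = 1.120 + 1.044 = 2.164 mg/L.
DO = C_s − D = 11.4 − 2.164 = 9.236 mg/L.

DO ≈ 9.24 mg/L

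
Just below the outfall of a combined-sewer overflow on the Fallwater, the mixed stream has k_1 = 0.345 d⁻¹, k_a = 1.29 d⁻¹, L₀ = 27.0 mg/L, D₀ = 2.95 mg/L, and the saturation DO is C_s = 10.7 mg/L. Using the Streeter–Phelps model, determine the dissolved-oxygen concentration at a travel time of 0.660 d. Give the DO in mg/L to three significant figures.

k_1 L₀/(k_a−k_1) = 0.345×27.0/(1.29−0.345) = 9.315/0.9450 = 9.857 mg/L.
e^(−k_1 t) = e^(−0.345×0.6600) = 0.7964; e^(−k_a t) = e^(−1.29×0.6600) = 0.4268.
D = 9.857 × (0.7964 − 0.4268) + 2.95 × 0.4268 = 3.643 + 1.259 = 4.902 mg/L.
DO = C_s − D = 10.7 − 4.902 = 5.798 mg/L.

DO ≈ 5.80 mg/L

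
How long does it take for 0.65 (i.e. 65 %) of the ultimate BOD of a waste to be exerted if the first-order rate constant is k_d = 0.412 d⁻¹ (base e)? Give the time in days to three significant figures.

t ≈ 2.55 d

y/L₀ = 1 − e^(−k_d t) = 0.65 ⇒ e^(−k_d t) = 0.350
t = −ln(0.350) / 0.412 = 1.050 / 0.412 = 2.548 d.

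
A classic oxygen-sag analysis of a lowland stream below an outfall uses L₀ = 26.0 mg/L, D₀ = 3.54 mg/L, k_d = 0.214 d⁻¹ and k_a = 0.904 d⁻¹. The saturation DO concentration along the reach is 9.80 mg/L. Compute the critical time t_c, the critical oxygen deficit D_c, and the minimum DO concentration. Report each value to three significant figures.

At the critical point dD/dt = 0, so k_d L₀ e^(−k_d t) = k_a D. Substituting D(t) from the Streeter–Phelps equation and solving for t gives
t_c = ln[(k_a/k_d)(1 − D₀(k_a−k_d)/(k_d L₀))] / (k_a−k_d).
Here k_a−k_d = 0.6900 d⁻¹ and 1 − D₀(k_a−k_d)/(k_d L₀) = 1 − 3.54×0.6900/(0.214×26.0) = 0.5610, so
t_c = ln(4.224 × 0.5610) / 0.6900 = 0.8628 / 0.6900 = 1.250 d.
D_c = (k_d/k_a) L₀ e^(−k_d t_c) = (0.214/0.904) × 26.0 × e^(−0.214×1.250) = 0.2367 × 26.0 × 0.7652 = 4.710 mg/L.
Minimum DO = C_s − D_c = 9.80 − 4.710 = 5.090 mg/L.

t_c ≈ 1.25 d; D_c ≈ 4.71 mg/L; min DO ≈ 5.09 mg/L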